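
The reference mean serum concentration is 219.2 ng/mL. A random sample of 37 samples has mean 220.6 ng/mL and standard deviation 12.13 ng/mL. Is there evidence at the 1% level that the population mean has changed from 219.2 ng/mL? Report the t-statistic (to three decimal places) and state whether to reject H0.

H0: μ = 219.2; H1: μ ≠ 219.2 (one-sample t-test, two-sided).
t = (x̄ − μ₀)/(s/√n) = (220.6 − 219.2)/(12.13/√37) = 0.702
df = n − 1 = 36
Two-sided p-value ≈ 0.4872
Since p ≈ 0.4872 > α = 0.01, fail to reject H0; the evidence is not statistically significant.

t = 0.702; fail to reject H0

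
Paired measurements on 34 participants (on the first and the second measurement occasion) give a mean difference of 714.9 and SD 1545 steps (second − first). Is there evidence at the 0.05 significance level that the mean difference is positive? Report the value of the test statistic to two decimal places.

2.70

H0: μ_d = 0; H1: μ_d > 0 (paired t-test on the differences, right-tailed).
t = d̄/(s_d/√n) = 714.9/(1545/√34) = 2.70
df = n − 1 = 33
p-value = P(T ≥ 2.70) ≈ 0.0055
Since p ≈ 0.0055 < α = 0.05, reject H0; the data support H1.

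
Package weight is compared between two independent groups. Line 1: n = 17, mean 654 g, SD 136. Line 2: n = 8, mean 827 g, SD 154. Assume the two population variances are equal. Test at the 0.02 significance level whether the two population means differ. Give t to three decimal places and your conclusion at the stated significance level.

t = -2.847; reject H0

Let group 1 = line 1, group 2 = line 2. H0: μ_1 = μ_2; H1: μ_1 ≠ μ_2 (two-sample pooled-variance t-test, two-sided).
s_p² = [(17−1)·136² + (8−1)·154²]/(17+8−2) = 20084.7
t = (654 − 827)/√[20084.7·(1/17 + 1/8)] = -2.847
df = n₁ + n₂ − 2 = 23
Two-sided p-value ≈ 0.009
Since p ≈ 0.009 < α = 0.02, reject H0; the evidence is statistically significant.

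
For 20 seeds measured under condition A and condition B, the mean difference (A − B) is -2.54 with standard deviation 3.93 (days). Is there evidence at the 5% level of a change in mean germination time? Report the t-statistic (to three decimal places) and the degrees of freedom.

t = -2.890, df = 19

H0: μ_d = 0; H1: μ_d ≠ 0 (paired t-test on the differences, two-sided).
t = d̄/(s_d/√n) = -2.54/(3.93/√20) = -2.890
df = n − 1 = 19
Two-sided p-value ≈ 0.0094
Since p ≈ 0.0094 < α = 0.05, reject H0; the evidence is statistically significant.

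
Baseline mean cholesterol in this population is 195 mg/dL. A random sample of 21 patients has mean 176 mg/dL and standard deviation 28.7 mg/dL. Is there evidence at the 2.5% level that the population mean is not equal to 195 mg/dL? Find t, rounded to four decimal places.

H0: μ = 195; H1: μ ≠ 195 (one-sample t-test, two-sided).
t = (x̄ − μ₀)/(s/√n) = (176 − 195)/(28.7/√21) = -3.0338
df = n − 1 = 20
Two-sided p-value ≈ 0.007
Since p ≈ 0.007 < α = 0.025, reject H0; the data support H1.

-3.0338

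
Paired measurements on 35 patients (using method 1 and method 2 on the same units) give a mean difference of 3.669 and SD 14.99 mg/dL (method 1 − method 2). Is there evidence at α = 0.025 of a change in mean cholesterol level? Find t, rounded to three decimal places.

1.448

H0: μ_d = 0; H1: μ_d ≠ 0 (paired t-test on the differences, two-sided).
t = d̄/(s_d/√n) = 3.669/(14.99/√35) = 1.448
df = n − 1 = 34
Two-sided p-value ≈ 0.157
Since p ≈ 0.157 > α = 0.025, fail to reject H0; the data do not provide sufficient evidence against H0.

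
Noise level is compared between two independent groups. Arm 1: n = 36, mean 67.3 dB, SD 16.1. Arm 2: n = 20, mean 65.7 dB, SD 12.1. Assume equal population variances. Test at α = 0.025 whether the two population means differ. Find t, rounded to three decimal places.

0.387

Let group 1 = arm 1, group 2 = arm 2. H0: μ_1 = μ_2; H1: μ_1 ≠ μ_2 (two-sample pooled-variance t-test, two-sided).
s_p² = [(36−1)·16.1² + (20−1)·12.1²]/(36+20−2) = 219.521
t = (67.3 − 65.7)/√[219.521·(1/36 + 1/20)] = 0.387
df = n₁ + n₂ − 2 = 54
Two-sided p-value ≈ 0.700
Since p ≈ 0.700 > α = 0.025, fail to reject H0; the data do not provide sufficient evidence against H0.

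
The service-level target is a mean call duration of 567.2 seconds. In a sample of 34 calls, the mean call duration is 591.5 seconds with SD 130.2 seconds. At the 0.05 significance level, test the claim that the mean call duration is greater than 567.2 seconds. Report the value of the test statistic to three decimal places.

1.088

H0: μ = 567.2; H1: μ > 567.2 (one-sample t-test, right-tailed).
t = (x̄ − μ₀)/(s/√n) = (591.5 − 567.2)/(130.2/√34) = 1.088
df = n − 1 = 33
p-value = P(T ≥ 1.088) ≈ 0.1422
Since p ≈ 0.1422 > α = 0.05, fail to reject H0; the evidence is not statistically significant.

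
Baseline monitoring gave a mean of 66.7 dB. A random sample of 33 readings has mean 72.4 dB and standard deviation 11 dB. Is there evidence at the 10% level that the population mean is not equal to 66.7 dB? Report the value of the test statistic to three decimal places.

2.977

H0: μ = 66.7; H1: μ ≠ 66.7 (one-sample t-test, two-sided).
t = (x̄ − μ₀)/(s/√n) = (72.4 − 66.7)/(11/√33) = 2.977
df = n − 1 = 32
Two-sided p-value ≈ 0.0055
Since p ≈ 0.0055 < α = 0.1, reject H0; the evidence is statistically significant.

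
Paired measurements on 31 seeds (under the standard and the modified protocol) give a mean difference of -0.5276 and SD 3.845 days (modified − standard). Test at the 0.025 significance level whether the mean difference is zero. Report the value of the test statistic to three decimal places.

-0.764

H0: μ_d = 0; H1: μ_d ≠ 0 (paired t-test on the differences, two-sided).
t = d̄/(s_d/√n) = -0.5276/(3.845/√31) = -0.764
df = n − 1 = 30
Two-sided p-value ≈ 0.4508
Since p ≈ 0.4508 > α = 0.025, fail to reject H0; the evidence is not statistically significant.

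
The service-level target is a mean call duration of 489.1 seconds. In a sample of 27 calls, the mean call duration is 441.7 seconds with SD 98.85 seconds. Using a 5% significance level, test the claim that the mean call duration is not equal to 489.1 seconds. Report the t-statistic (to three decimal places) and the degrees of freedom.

t = -2.492, df = 26

H0: μ = 489.1; H1: μ ≠ 489.1 (one-sample t-test, two-sided).
t = (x̄ − μ₀)/(s/√n) = (441.7 − 489.1)/(98.85/√27) = -2.492
df = n − 1 = 26
Two-sided p-value ≈ 0.0194
Since p ≈ 0.0194 < α = 0.05, reject H0; the evidence is statistically significant.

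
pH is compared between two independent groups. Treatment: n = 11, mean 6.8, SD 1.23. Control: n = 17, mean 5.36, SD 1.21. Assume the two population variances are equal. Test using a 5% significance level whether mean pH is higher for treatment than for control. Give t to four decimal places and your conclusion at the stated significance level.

Let group 1 = treatment, group 2 = control. H0: μ_1 = μ_2; H1: μ_1 > μ_2 (two-sample pooled-variance t-test, right-tailed).
s_p² = [(11−1)·1.23² + (17−1)·1.21²]/(11+17−2) = 1.48287
t = (6.8 − 5.36)/√[1.48287·(1/11 + 1/17)] = 3.0560
df = n₁ + n₂ − 2 = 26
p-value = P(T ≥ 3.0560) ≈ 0.0026
Since p ≈ 0.0026 < α = 0.05, reject H0; the evidence is statistically significant.

t = 3.0560; reject H0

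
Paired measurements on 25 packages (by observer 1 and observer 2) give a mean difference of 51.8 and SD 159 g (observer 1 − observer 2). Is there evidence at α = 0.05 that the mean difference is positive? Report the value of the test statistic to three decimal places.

1.629

H0: μ_d = 0; H1: μ_d > 0 (paired t-test on the differences, right-tailed).
t = d̄/(s_d/√n) = 51.8/(159/√25) = 1.629
df = n − 1 = 24
p-value = P(T ≥ 1.629) ≈ 0.058
Since p ≈ 0.058 > α = 0.05, fail to reject H0; the data do not provide sufficient evidence against H0.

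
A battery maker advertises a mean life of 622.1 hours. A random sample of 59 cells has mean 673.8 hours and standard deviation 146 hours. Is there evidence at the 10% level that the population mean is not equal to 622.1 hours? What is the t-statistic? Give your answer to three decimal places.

H0: μ = 622.1; H1: μ ≠ 622.1 (one-sample t-test, two-sided).
t = (x̄ − μ₀)/(s/√n) = (673.8 − 622.1)/(146/√59) = 2.720
df = n − 1 = 58
Two-sided p-value ≈ 0.009
Since p ≈ 0.009 < α = 0.1, reject H0; the evidence is statistically significant.

2.720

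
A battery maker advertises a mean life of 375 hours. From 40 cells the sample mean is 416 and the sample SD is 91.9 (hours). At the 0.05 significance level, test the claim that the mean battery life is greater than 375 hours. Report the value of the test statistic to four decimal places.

2.8216

H0: μ = 375; H1: μ > 375 (one-sample t-test, right-tailed).
t = (x̄ − μ₀)/(s/√n) = (416 − 375)/(91.9/√40) = 2.8216
df = n − 1 = 39
p-value = P(T ≥ 2.8216) ≈ 0.0037
Since p ≈ 0.0037 < α = 0.05, reject H0; the evidence is statistically significant.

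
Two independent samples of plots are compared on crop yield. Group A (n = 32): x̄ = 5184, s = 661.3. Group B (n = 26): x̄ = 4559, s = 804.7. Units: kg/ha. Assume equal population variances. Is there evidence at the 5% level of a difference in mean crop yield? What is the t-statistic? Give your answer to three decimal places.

Let group 1 = group A, group 2 = group B. H0: μ_1 = μ_2; H1: μ_1 ≠ μ_2 (two-sample pooled-variance t-test, two-sided).
s_p² = [(32−1)·661.3² + (26−1)·804.7²]/(32+26−2) = 531168
t = (5184 − 4559)/√[531168·(1/32 + 1/26)] = 3.248
df = n₁ + n₂ − 2 = 56
Two-sided p-value ≈ 0.002
Since p ≈ 0.002 < α = 0.05, reject H0; the data support H1.

3.248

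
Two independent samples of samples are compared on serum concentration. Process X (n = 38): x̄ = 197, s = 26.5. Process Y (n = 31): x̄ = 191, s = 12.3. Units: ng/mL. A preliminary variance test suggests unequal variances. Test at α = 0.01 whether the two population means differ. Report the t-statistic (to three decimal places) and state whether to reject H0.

Let group 1 = process X, group 2 = process Y. H0: μ_1 = μ_2; H1: μ_1 ≠ μ_2 (Welch's two-sample t-test, two-sided).
t = (x̄_1 − x̄_2)/√(s_1²/n_1 + s_2²/n_2) = (197 − 191)/√(26.5²/38 + 12.3²/31) = 1.241
Welch–Satterthwaite df ≈ 54.44
Two-sided p-value ≈ 0.220
Since p ≈ 0.220 > α = 0.01, fail to reject H0; the data do not provide sufficient evidence against H0.

t = 1.241; fail to reject H0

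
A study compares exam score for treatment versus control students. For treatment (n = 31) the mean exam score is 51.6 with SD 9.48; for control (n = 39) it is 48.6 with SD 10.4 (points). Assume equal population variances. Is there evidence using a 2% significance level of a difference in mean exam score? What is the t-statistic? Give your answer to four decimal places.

1.2462

Let group 1 = treatment, group 2 = control. H0: μ_1 = μ_2; H1: μ_1 ≠ μ_2 (two-sample pooled-variance t-test, two-sided).
s_p² = [(31−1)·9.48² + (39−1)·10.4²]/(31+39−2) = 100.091
t = (51.6 − 48.6)/√[100.091·(1/31 + 1/39)] = 1.2462
df = n₁ + n₂ − 2 = 68
Two-sided p-value ≈ 0.2170
Since p ≈ 0.2170 > α = 0.02, fail to reject H0; the evidence is not statistically significant.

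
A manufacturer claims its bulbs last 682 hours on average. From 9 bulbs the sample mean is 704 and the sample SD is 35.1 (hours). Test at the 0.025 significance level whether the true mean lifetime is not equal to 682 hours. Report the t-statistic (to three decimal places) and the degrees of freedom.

t = 1.880, df = 8

H0: μ = 682; H1: μ ≠ 682 (one-sample t-test, two-sided).
t = (x̄ − μ₀)/(s/√n) = (704 − 682)/(35.1/√9) = 1.880
df = n − 1 = 8
Two-sided p-value ≈ 0.0969
Since p ≈ 0.0969 > α = 0.025, fail to reject H0; the evidence is not statistically significant.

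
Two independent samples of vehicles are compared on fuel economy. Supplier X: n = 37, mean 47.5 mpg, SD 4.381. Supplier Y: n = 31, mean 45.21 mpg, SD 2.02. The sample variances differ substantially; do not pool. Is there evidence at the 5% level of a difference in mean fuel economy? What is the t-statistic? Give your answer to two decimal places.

Let group 1 = supplier X, group 2 = supplier Y. H0: μ_1 = μ_2; H1: μ_1 ≠ μ_2 (Welch's two-sample t-test, two-sided).
t = (x̄_1 − x̄_2)/√(s_1²/n_1 + s_2²/n_2) = (47.5 − 45.21)/√(4.381²/37 + 2.02²/31) = 2.84
Welch–Satterthwaite df ≈ 52.53
Two-sided p-value ≈ 0.0064
Since p ≈ 0.0064 < α = 0.05, reject H0; the evidence is statistically significant.

2.84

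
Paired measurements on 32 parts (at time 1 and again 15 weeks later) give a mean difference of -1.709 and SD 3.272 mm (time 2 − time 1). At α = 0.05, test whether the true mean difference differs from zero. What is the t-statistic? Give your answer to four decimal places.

H0: μ_d = 0; H1: μ_d ≠ 0 (paired t-test on the differences, two-sided).
t = d̄/(s_d/√n) = -1.709/(3.272/√32) = -2.9546
df = n − 1 = 31
Two-sided p-value ≈ 0.0059
Since p ≈ 0.0059 < α = 0.05, reject H0; the data support H1.

-2.9546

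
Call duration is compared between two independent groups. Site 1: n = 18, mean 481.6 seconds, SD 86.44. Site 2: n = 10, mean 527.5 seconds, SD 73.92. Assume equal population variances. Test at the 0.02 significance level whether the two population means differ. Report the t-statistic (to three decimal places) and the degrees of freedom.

Let group 1 = site 1, group 2 = site 2. H0: μ_1 = μ_2; H1: μ_1 ≠ μ_2 (two-sample pooled-variance t-test, two-sided).
s_p² = [(18−1)·86.44² + (10−1)·73.92²]/(18+10−2) = 6776.9
t = (481.6 − 527.5)/√[6776.9·(1/18 + 1/10)] = -1.414
df = n₁ + n₂ − 2 = 26
Two-sided p-value ≈ 0.1693
Since p ≈ 0.1693 > α = 0.02, fail to reject H0; the evidence is not statistically significant.

t = -1.414, df = 26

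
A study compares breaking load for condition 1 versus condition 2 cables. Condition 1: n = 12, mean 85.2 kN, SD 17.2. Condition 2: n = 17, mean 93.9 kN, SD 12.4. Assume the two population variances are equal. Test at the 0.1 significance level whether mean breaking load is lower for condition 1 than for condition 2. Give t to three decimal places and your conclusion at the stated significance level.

Let group 1 = condition 1, group 2 = condition 2. H0: μ_1 = μ_2; H1: μ_1 < μ_2 (two-sample pooled-variance t-test, left-tailed).
s_p² = [(12−1)·17.2² + (17−1)·12.4²]/(12+17−2) = 211.644
t = (85.2 − 93.9)/√[211.644·(1/12 + 1/17)] = -1.586
df = n₁ + n₂ − 2 = 27
p-value = P(T ≤ -1.586) ≈ 0.062
Since p ≈ 0.062 < α = 0.1, reject H0; the evidence is statistically significant.

t = -1.586; reject H0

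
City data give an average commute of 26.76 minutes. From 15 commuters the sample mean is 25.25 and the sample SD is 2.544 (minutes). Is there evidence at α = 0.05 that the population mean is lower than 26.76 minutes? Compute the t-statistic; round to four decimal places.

-2.2988

H0: μ = 26.76; H1: μ < 26.76 (one-sample t-test, left-tailed).
t = (x̄ − μ₀)/(s/√n) = (25.25 − 26.76)/(2.544/√15) = -2.2988
df = n − 1 = 14
p-value = P(T ≤ -2.2988) ≈ 0.019
Since p ≈ 0.019 < α = 0.05, reject H0; the data support H1.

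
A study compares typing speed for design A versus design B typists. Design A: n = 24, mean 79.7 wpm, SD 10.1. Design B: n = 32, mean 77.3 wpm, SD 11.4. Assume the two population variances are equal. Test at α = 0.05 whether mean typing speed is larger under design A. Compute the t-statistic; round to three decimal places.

0.818

Let group 1 = design A, group 2 = design B. H0: μ_1 = μ_2; H1: μ_1 > μ_2 (two-sample pooled-variance t-test, right-tailed).
s_p² = [(24−1)·10.1² + (32−1)·11.4²]/(24+32−2) = 118.055
t = (79.7 − 77.3)/√[118.055·(1/24 + 1/32)] = 0.818
df = n₁ + n₂ − 2 = 54
p-value = P(T ≥ 0.818) ≈ 0.208
Since p ≈ 0.208 > α = 0.05, fail to reject H0; the evidence is not statistically significant.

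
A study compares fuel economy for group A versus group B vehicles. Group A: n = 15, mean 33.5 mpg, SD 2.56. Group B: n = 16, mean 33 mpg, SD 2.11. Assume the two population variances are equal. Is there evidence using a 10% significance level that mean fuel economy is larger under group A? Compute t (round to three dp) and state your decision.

t = 0.595; fail to reject H0

Let group 1 = group A, group 2 = group B. H0: μ_1 = μ_2; H1: μ_1 > μ_2 (two-sample pooled-variance t-test, right-tailed).
s_p² = [(15−1)·2.56² + (16−1)·2.11²]/(15+16−2) = 5.46662
t = (33.5 − 33)/√[5.46662·(1/15 + 1/16)] = 0.595
df = n₁ + n₂ − 2 = 29
p-value = P(T ≥ 0.595) ≈ 0.2782
Since p ≈ 0.2782 > α = 0.1, fail to reject H0; the data do not provide sufficient evidence against H0.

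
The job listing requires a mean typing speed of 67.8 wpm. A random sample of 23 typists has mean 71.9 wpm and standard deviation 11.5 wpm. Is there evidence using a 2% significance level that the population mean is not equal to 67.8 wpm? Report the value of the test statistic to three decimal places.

1.710

H0: μ = 67.8; H1: μ ≠ 67.8 (one-sample t-test, two-sided).
t = (x̄ − μ₀)/(s/√n) = (71.9 − 67.8)/(11.5/√23) = 1.710
df = n − 1 = 22
Two-sided p-value ≈ 0.1014
Since p ≈ 0.1014 > α = 0.02, fail to reject H0; the evidence is not statistically significant.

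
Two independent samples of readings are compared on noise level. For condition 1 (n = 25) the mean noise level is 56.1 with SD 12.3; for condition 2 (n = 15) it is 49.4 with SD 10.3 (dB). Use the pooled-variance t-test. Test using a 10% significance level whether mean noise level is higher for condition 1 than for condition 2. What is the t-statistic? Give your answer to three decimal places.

1.768

Let group 1 = condition 1, group 2 = condition 2. H0: μ_1 = μ_2; H1: μ_1 > μ_2 (two-sample pooled-variance t-test, right-tailed).
s_p² = [(25−1)·12.3² + (15−1)·10.3²]/(25+15−2) = 134.637
t = (56.1 − 49.4)/√[134.637·(1/25 + 1/15)] = 1.768
df = n₁ + n₂ − 2 = 38
p-value = P(T ≥ 1.768) ≈ 0.0425
Since p ≈ 0.0425 < α = 0.1, reject H0; the data support H1.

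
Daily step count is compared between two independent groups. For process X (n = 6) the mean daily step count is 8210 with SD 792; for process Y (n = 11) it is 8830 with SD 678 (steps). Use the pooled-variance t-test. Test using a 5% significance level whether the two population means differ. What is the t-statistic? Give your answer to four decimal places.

-1.7014

Let group 1 = process X, group 2 = process Y. H0: μ_1 = μ_2; H1: μ_1 ≠ μ_2 (two-sample pooled-variance t-test, two-sided).
s_p² = [(6−1)·792² + (11−1)·678²]/(6+11−2) = 515544
t = (8210 − 8830)/√[515544·(1/6 + 1/11)] = -1.7014
df = n₁ + n₂ − 2 = 15
Two-sided p-value ≈ 0.1095
Since p ≈ 0.1095 > α = 0.05, fail to reject H0; the evidence is not statistically significant.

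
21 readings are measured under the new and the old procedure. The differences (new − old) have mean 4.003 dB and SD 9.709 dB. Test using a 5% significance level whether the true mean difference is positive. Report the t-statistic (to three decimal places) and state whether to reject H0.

t = 1.889; reject H0

H0: μ_d = 0; H1: μ_d > 0 (paired t-test on the differences, right-tailed).
t = d̄/(s_d/√n) = 4.003/(9.709/√21) = 1.889
df = n − 1 = 20
p-value = P(T ≥ 1.889) ≈ 0.0367
Since p ≈ 0.0367 < α = 0.05, reject H0; the data support H1.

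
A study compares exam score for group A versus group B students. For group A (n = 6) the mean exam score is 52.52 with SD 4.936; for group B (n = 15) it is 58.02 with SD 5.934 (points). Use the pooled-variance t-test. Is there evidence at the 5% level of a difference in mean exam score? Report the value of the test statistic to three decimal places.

-2.002

Let group 1 = group A, group 2 = group B. H0: μ_1 = μ_2; H1: μ_1 ≠ μ_2 (two-sample pooled-variance t-test, two-sided).
s_p² = [(6−1)·4.936² + (15−1)·5.934²]/(6+15−2) = 32.3576
t = (52.52 − 58.02)/√[32.3576·(1/6 + 1/15)] = -2.002
df = n₁ + n₂ − 2 = 19
Two-sided p-value ≈ 0.0598
Since p ≈ 0.0598 > α = 0.05, fail to reject H0; the data do not provide sufficient evidence against H0.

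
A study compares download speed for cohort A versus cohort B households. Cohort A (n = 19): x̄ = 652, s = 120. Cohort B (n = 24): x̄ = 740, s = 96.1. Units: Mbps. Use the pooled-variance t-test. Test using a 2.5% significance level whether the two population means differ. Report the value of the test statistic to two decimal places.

Let group 1 = cohort A, group 2 = cohort B. H0: μ_1 = μ_2; H1: μ_1 ≠ μ_2 (two-sample pooled-variance t-test, two-sided).
s_p² = [(19−1)·120² + (24−1)·96.1²]/(19+24−2) = 11502.7
t = (652 − 740)/√[11502.7·(1/19 + 1/24)] = -2.67
df = n₁ + n₂ − 2 = 41
Two-sided p-value ≈ 0.0108
Since p ≈ 0.0108 < α = 0.025, reject H0; the data support H1.

-2.67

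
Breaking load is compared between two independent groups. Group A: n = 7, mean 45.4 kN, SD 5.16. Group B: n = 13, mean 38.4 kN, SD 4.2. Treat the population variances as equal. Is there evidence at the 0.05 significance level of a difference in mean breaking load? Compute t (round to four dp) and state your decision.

t = 3.2870; reject H0

Let group 1 = group A, group 2 = group B. H0: μ_1 = μ_2; H1: μ_1 ≠ μ_2 (two-sample pooled-variance t-test, two-sided).
s_p² = [(7−1)·5.16² + (13−1)·4.2²]/(7+13−2) = 20.6352
t = (45.4 − 38.4)/√[20.6352·(1/7 + 1/13)] = 3.2870
df = n₁ + n₂ − 2 = 18
Two-sided p-value ≈ 0.004
Since p ≈ 0.004 < α = 0.05, reject H0; the data support H1.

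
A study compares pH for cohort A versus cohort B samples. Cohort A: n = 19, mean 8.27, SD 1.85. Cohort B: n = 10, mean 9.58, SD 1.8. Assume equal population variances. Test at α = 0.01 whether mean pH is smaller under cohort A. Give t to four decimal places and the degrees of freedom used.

Let group 1 = cohort A, group 2 = cohort B. H0: μ_1 = μ_2; H1: μ_1 < μ_2 (two-sample pooled-variance t-test, left-tailed).
s_p² = [(19−1)·1.85² + (10−1)·1.8²]/(19+10−2) = 3.36167
t = (8.27 − 9.58)/√[3.36167·(1/19 + 1/10)] = -1.8288
df = n₁ + n₂ − 2 = 27
p-value = P(T ≤ -1.8288) ≈ 0.039
Since p ≈ 0.039 > α = 0.01, fail to reject H0; the data do not provide sufficient evidence against H0.

t = -1.8288, df = 27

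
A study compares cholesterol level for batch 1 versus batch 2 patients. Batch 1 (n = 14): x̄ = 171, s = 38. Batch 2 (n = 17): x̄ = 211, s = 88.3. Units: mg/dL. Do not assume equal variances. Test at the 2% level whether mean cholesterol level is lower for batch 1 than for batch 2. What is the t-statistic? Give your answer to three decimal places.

-1.688

Let group 1 = batch 1, group 2 = batch 2. H0: μ_1 = μ_2; H1: μ_1 < μ_2 (Welch's two-sample t-test, left-tailed).
t = (x̄_1 − x̄_2)/√(s_1²/n_1 + s_2²/n_2) = (171 − 211)/√(38²/14 + 88.3²/17) = -1.688
Welch–Satterthwaite df ≈ 22.60
p-value = P(T ≤ -1.688) ≈ 0.053
Since p ≈ 0.053 > α = 0.02, fail to reject H0; the evidence is not statistically significant.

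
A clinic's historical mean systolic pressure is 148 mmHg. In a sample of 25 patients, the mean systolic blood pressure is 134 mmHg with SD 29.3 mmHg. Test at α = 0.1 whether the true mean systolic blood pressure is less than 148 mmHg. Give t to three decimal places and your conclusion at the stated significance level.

t = -2.389; reject H0

H0: μ = 148; H1: μ < 148 (one-sample t-test, left-tailed).
t = (x̄ − μ₀)/(s/√n) = (134 − 148)/(29.3/√25) = -2.389
df = n − 1 = 24
p-value = P(T ≤ -2.389) ≈ 0.013
Since p ≈ 0.013 < α = 0.1, reject H0; the evidence is statistically significant.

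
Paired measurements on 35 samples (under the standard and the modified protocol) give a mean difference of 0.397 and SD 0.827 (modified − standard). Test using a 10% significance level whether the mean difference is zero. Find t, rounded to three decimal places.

H0: μ_d = 0; H1: μ_d ≠ 0 (paired t-test on the differences, two-sided).
t = d̄/(s_d/√n) = 0.397/(0.827/√35) = 2.840
df = n − 1 = 34
Two-sided p-value ≈ 0.0076
Since p ≈ 0.0076 < α = 0.1, reject H0; the evidence is statistically significant.

2.840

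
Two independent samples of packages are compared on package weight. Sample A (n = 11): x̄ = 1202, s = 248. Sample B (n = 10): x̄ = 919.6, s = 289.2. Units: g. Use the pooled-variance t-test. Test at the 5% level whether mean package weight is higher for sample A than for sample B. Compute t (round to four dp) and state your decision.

Let group 1 = sample A, group 2 = sample B. H0: μ_1 = μ_2; H1: μ_1 > μ_2 (two-sample pooled-variance t-test, right-tailed).
s_p² = [(11−1)·248² + (10−1)·289.2²]/(11+10−2) = 71987.9
t = (1202 − 919.6)/√[71987.9·(1/11 + 1/10)] = 2.4089
df = n₁ + n₂ − 2 = 19
p-value = P(T ≥ 2.4089) ≈ 0.0132
Since p ≈ 0.0132 < α = 0.05, reject H0; the data support H1.

t = 2.4089; reject H0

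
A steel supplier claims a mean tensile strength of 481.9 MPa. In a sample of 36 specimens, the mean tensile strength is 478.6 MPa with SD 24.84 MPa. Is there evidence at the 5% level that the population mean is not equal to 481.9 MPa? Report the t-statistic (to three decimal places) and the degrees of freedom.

t = -0.797, df = 35

H0: μ = 481.9; H1: μ ≠ 481.9 (one-sample t-test, two-sided).
t = (x̄ − μ₀)/(s/√n) = (478.6 − 481.9)/(24.84/√36) = -0.797
df = n − 1 = 35
Two-sided p-value ≈ 0.431
Since p ≈ 0.431 > α = 0.05, fail to reject H0; the evidence is not statistically significant.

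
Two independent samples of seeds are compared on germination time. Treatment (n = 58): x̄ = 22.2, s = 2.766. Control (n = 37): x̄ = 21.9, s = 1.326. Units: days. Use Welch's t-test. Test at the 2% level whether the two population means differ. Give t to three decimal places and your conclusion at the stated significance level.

t = 0.708; fail to reject H0

Let group 1 = treatment, group 2 = control. H0: μ_1 = μ_2; H1: μ_1 ≠ μ_2 (Welch's two-sample t-test, two-sided).
t = (x̄_1 − x̄_2)/√(s_1²/n_1 + s_2²/n_2) = (22.2 − 21.9)/√(2.766²/58 + 1.326²/37) = 0.708
Welch–Satterthwaite df ≈ 87.49
Two-sided p-value ≈ 0.481
Since p ≈ 0.481 > α = 0.02, fail to reject H0; the evidence is not statistically significant.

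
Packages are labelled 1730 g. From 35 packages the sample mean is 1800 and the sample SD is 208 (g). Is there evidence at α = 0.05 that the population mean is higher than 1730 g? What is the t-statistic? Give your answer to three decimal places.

1.991

H0: μ = 1730; H1: μ > 1730 (one-sample t-test, right-tailed).
t = (x̄ − μ₀)/(s/√n) = (1800 − 1730)/(208/√35) = 1.991
df = n − 1 = 34
p-value = P(T ≥ 1.991) ≈ 0.0273
Since p ≈ 0.0273 < α = 0.05, reject H0; the data support H1.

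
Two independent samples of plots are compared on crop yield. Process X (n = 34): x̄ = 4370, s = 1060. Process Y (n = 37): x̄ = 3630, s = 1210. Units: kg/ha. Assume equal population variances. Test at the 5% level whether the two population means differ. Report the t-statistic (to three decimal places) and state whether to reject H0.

t = 2.731; reject H0

Let group 1 = process X, group 2 = process Y. H0: μ_1 = μ_2; H1: μ_1 ≠ μ_2 (two-sample pooled-variance t-test, two-sided).
s_p² = [(34−1)·1060² + (37−1)·1210²]/(34+37−2) = 1301250
t = (4370 − 3630)/√[1301250·(1/34 + 1/37)] = 2.731
df = n₁ + n₂ − 2 = 69
Two-sided p-value ≈ 0.0080
Since p ≈ 0.0080 < α = 0.05, reject H0; the evidence is statistically significant.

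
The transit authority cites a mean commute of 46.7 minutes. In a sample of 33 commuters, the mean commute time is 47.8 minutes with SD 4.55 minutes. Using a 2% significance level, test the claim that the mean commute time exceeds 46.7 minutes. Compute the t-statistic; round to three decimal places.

1.389

H0: μ = 46.7; H1: μ > 46.7 (one-sample t-test, right-tailed).
t = (x̄ − μ₀)/(s/√n) = (47.8 − 46.7)/(4.55/√33) = 1.389
df = n − 1 = 32
p-value = P(T ≥ 1.389) ≈ 0.0872
Since p ≈ 0.0872 > α = 0.02, fail to reject H0; the data do not provide sufficient evidence against H0.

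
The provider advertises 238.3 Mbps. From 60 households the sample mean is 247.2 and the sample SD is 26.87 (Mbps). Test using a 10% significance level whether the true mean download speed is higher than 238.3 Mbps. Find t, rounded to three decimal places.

2.566

H0: μ = 238.3; H1: μ > 238.3 (one-sample t-test, right-tailed).
t = (x̄ − μ₀)/(s/√n) = (247.2 − 238.3)/(26.87/√60) = 2.566
df = n − 1 = 59
p-value = P(T ≥ 2.566) ≈ 0.0064
Since p ≈ 0.0064 < α = 0.1, reject H0; the evidence is statistically significant.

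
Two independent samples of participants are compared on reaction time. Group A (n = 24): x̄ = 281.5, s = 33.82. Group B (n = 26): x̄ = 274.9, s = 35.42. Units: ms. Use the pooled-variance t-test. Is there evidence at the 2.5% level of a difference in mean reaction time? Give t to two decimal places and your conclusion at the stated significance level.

Let group 1 = group A, group 2 = group B. H0: μ_1 = μ_2; H1: μ_1 ≠ μ_2 (two-sample pooled-variance t-test, two-sided).
s_p² = [(24−1)·33.82² + (26−1)·35.42²]/(24+26−2) = 1201.49
t = (281.5 − 274.9)/√[1201.49·(1/24 + 1/26)] = 0.67
df = n₁ + n₂ − 2 = 48
Two-sided p-value ≈ 0.504
Since p ≈ 0.504 > α = 0.025, fail to reject H0; the evidence is not statistically significant.

t = 0.67; fail to reject H0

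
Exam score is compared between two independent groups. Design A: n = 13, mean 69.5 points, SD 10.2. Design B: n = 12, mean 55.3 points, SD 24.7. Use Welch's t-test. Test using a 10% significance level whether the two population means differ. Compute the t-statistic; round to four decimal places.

1.8511

Let group 1 = design A, group 2 = design B. H0: μ_1 = μ_2; H1: μ_1 ≠ μ_2 (Welch's two-sample t-test, two-sided).
t = (x̄_1 − x̄_2)/√(s_1²/n_1 + s_2²/n_2) = (69.5 − 55.3)/√(10.2²/13 + 24.7²/12) = 1.8511
Welch–Satterthwaite df ≈ 14.41
Two-sided p-value ≈ 0.085
Since p ≈ 0.085 < α = 0.1, reject H0; the data support H1.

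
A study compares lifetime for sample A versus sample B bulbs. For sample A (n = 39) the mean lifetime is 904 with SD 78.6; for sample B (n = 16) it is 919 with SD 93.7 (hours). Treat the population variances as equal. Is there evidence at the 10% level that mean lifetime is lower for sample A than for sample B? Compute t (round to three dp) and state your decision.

Let group 1 = sample A, group 2 = sample B. H0: μ_1 = μ_2; H1: μ_1 < μ_2 (two-sample pooled-variance t-test, left-tailed).
s_p² = [(39−1)·78.6² + (16−1)·93.7²]/(39+16−2) = 6914.3
t = (904 − 919)/√[6914.3·(1/39 + 1/16)] = -0.608
df = n₁ + n₂ − 2 = 53
p-value = P(T ≤ -0.608) ≈ 0.273
Since p ≈ 0.273 > α = 0.1, fail to reject H0; the evidence is not statistically significant.

t = -0.608; fail to reject H0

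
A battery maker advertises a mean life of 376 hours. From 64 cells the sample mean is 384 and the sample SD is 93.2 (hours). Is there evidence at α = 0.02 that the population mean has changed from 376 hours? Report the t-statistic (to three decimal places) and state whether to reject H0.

H0: μ = 376; H1: μ ≠ 376 (one-sample t-test, two-sided).
t = (x̄ − μ₀)/(s/√n) = (384 − 376)/(93.2/√64) = 0.687
df = n − 1 = 63
Two-sided p-value ≈ 0.495
Since p ≈ 0.495 > α = 0.02, fail to reject H0; the evidence is not statistically significant.

t = 0.687; fail to reject H0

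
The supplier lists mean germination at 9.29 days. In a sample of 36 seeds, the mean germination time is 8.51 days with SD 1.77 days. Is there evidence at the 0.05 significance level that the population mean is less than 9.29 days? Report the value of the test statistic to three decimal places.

H0: μ = 9.29; H1: μ < 9.29 (one-sample t-test, left-tailed).
t = (x̄ − μ₀)/(s/√n) = (8.51 − 9.29)/(1.77/√36) = -2.644
df = n − 1 = 35
p-value = P(T ≤ -2.644) ≈ 0.0061
Since p ≈ 0.0061 < α = 0.05, reject H0; the data support H1.

-2.644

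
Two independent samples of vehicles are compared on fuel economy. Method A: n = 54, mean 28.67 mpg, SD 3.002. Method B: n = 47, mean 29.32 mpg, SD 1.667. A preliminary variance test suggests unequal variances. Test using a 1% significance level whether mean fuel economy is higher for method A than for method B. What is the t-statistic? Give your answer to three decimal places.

Let group 1 = method A, group 2 = method B. H0: μ_1 = μ_2; H1: μ_1 > μ_2 (Welch's two-sample t-test, right-tailed).
t = (x̄_1 − x̄_2)/√(s_1²/n_1 + s_2²/n_2) = (28.67 − 29.32)/√(3.002²/54 + 1.667²/47) = -1.367
Welch–Satterthwaite df ≈ 84.92
p-value = P(T ≥ -1.367) ≈ 0.9124
Since p ≈ 0.9124 > α = 0.01, fail to reject H0; the data do not provide sufficient evidence against H0.

-1.367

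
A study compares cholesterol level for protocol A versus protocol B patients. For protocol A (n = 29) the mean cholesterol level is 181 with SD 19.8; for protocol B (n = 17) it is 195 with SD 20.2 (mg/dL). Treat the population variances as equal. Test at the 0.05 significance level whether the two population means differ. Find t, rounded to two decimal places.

Let group 1 = protocol A, group 2 = protocol B. H0: μ_1 = μ_2; H1: μ_1 ≠ μ_2 (two-sample pooled-variance t-test, two-sided).
s_p² = [(29−1)·19.8² + (17−1)·20.2²]/(29+17−2) = 397.858
t = (181 − 195)/√[397.858·(1/29 + 1/17)] = -2.30
df = n₁ + n₂ − 2 = 44
Two-sided p-value ≈ 0.0264
Since p ≈ 0.0264 < α = 0.05, reject H0; the evidence is statistically significant.

-2.30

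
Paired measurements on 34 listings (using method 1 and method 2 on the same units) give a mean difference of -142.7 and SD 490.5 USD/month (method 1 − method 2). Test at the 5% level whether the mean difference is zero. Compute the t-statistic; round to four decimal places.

-1.6964

H0: μ_d = 0; H1: μ_d ≠ 0 (paired t-test on the differences, two-sided).
t = d̄/(s_d/√n) = -142.7/(490.5/√34) = -1.6964
df = n − 1 = 33
Two-sided p-value ≈ 0.0992
Since p ≈ 0.0992 > α = 0.05, fail to reject H0; the evidence is not statistically significant.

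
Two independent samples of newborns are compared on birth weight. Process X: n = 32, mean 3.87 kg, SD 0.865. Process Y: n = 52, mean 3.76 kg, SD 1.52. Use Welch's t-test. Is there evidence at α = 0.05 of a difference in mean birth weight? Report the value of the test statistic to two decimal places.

0.42

Let group 1 = process X, group 2 = process Y. H0: μ_1 = μ_2; H1: μ_1 ≠ μ_2 (Welch's two-sample t-test, two-sided).
t = (x̄_1 − x̄_2)/√(s_1²/n_1 + s_2²/n_2) = (3.87 − 3.76)/√(0.865²/32 + 1.52²/52) = 0.42
Welch–Satterthwaite df ≈ 81.62
Two-sided p-value ≈ 0.6738
Since p ≈ 0.6738 > α = 0.05, fail to reject H0; the evidence is not statistically significant.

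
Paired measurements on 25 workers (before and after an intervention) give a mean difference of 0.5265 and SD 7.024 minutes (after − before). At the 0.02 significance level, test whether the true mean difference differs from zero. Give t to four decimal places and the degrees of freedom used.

t = 0.3748, df = 24

H0: μ_d = 0; H1: μ_d ≠ 0 (paired t-test on the differences, two-sided).
t = d̄/(s_d/√n) = 0.5265/(7.024/√25) = 0.3748
df = n − 1 = 24
Two-sided p-value ≈ 0.7111
Since p ≈ 0.7111 > α = 0.02, fail to reject H0; the evidence is not statistically significant.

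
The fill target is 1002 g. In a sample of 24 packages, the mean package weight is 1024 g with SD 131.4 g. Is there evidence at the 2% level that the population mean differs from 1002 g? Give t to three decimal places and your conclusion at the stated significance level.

H0: μ = 1002; H1: μ ≠ 1002 (one-sample t-test, two-sided).
t = (x̄ − μ₀)/(s/√n) = (1024 − 1002)/(131.4/√24) = 0.820
df = n − 1 = 23
Two-sided p-value ≈ 0.421
Since p ≈ 0.421 > α = 0.02, fail to reject H0; the evidence is not statistically significant.

t = 0.820; fail to reject H0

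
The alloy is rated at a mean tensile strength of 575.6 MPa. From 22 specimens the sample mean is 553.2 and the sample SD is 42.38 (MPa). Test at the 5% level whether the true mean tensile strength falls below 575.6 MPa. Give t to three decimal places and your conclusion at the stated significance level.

t = -2.479; reject H0

H0: μ = 575.6; H1: μ < 575.6 (one-sample t-test, left-tailed).
t = (x̄ − μ₀)/(s/√n) = (553.2 − 575.6)/(42.38/√22) = -2.479
df = n − 1 = 21
p-value = P(T ≤ -2.479) ≈ 0.011
Since p ≈ 0.011 < α = 0.05, reject H0; the evidence is statistically significant.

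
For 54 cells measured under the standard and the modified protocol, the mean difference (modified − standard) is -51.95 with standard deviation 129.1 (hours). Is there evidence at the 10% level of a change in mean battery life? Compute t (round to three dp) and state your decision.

t = -2.957; reject H0

H0: μ_d = 0; H1: μ_d ≠ 0 (paired t-test on the differences, two-sided).
t = d̄/(s_d/√n) = -51.95/(129.1/√54) = -2.957
df = n − 1 = 53
Two-sided p-value ≈ 0.0046
Since p ≈ 0.0046 < α = 0.1, reject H0; the evidence is statistically significant.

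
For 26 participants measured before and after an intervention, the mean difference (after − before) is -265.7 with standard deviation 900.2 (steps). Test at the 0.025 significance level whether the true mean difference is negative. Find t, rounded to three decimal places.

-1.505

H0: μ_d = 0; H1: μ_d < 0 (paired t-test on the differences, left-tailed).
t = d̄/(s_d/√n) = -265.7/(900.2/√26) = -1.505
df = n − 1 = 25
p-value = P(T ≤ -1.505) ≈ 0.072
Since p ≈ 0.072 > α = 0.025, fail to reject H0; the data do not provide sufficient evidence against H0.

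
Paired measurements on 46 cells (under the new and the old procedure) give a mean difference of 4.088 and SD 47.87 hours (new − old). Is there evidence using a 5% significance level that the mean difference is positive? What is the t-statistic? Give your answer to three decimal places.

H0: μ_d = 0; H1: μ_d > 0 (paired t-test on the differences, right-tailed).
t = d̄/(s_d/√n) = 4.088/(47.87/√46) = 0.579
df = n − 1 = 45
p-value = P(T ≥ 0.579) ≈ 0.2827
Since p ≈ 0.2827 > α = 0.05, fail to reject H0; the data do not provide sufficient evidence against H0.

0.579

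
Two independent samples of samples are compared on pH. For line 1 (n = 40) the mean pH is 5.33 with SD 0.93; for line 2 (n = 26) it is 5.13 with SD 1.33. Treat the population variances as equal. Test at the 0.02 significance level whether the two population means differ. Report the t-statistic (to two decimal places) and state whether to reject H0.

t = 0.72; fail to reject H0

Let group 1 = line 1, group 2 = line 2. H0: μ_1 = μ_2; H1: μ_1 ≠ μ_2 (two-sample pooled-variance t-test, two-sided).
s_p² = [(40−1)·0.93² + (26−1)·1.33²]/(40+26−2) = 1.21803
t = (5.33 − 5.13)/√[1.21803·(1/40 + 1/26)] = 0.72
df = n₁ + n₂ − 2 = 64
Two-sided p-value ≈ 0.475
Since p ≈ 0.475 > α = 0.02, fail to reject H0; the data do not provide sufficient evidence against H0.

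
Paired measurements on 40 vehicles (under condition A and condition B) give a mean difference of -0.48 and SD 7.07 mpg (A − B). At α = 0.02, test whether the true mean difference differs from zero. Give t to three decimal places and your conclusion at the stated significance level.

t = -0.429; fail to reject H0

H0: μ_d = 0; H1: μ_d ≠ 0 (paired t-test on the differences, two-sided).
t = d̄/(s_d/√n) = -0.48/(7.07/√40) = -0.429
df = n − 1 = 39
Two-sided p-value ≈ 0.670
Since p ≈ 0.670 > α = 0.02, fail to reject H0; the evidence is not statistically significant.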